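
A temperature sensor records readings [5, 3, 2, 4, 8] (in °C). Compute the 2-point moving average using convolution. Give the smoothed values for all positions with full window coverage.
2-point moving average kernel = [1, 1]. Apply in 'valid' mode (full window coverage): avg[0] = (5 + 3) / 2 = 4.0; avg[1] = (3 + 2) / 2 = 2.5; avg[2] = (2 + 4) / 2 = 3.0; avg[3] = (4 + 8) / 2 = 6.0. Smoothed values: [4.0, 2.5, 3.0, 6.0]

[4.0, 2.5, 3.0, 6.0]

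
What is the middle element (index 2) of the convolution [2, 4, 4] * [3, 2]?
Use y[k] = Σ_i a[i]·b[k-i] at k=2. y[2] = 4×2 + 4×3 = 20

20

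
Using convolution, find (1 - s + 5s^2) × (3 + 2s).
Ascending coefficients: a = [1, -1, 5], b = [3, 2]. c[0] = 1×3 = 3; c[1] = 1×2 + -1×3 = -1; c[2] = -1×2 + 5×3 = 13; c[3] = 5×2 = 10. Result coefficients: [3, -1, 13, 10] → 3 - s + 13s^2 + 10s^3

3 - s + 13s^2 + 10s^3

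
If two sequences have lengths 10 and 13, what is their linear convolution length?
Linear/full convolution length: m + n - 1 = 10 + 13 - 1 = 22

22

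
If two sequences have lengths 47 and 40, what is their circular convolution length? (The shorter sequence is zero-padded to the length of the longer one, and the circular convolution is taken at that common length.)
Circular convolution (zero-padding the shorter input) has length max(m, n) = max(47, 40) = 47

47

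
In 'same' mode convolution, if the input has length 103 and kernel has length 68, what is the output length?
'Same' mode returns an output with the same length as the input: 103

103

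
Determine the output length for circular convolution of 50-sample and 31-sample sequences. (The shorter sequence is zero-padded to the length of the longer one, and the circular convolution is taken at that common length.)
Circular convolution (zero-padding the shorter input) has length max(m, n) = max(50, 31) = 50

50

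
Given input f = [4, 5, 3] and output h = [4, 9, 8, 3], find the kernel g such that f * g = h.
Output length 4 = len(f) + len(g) - 1 ⇒ len(g) = 2. Solve g forward using g[k] = (h[k] - Σ_{i≥1} f[i]·g[k-i]) / f[0]: g[0] = h[0] / f[0] = 4 / 4 = 1; g[1] = (h[1] - 5×1) / f[0] = (9 - 5×1) / 4 = 1. So g = [1, 1]. Forward-check [4, 5, 3] * [1, 1]: h[0] = 4×1 = 4; h[1] = 4×1 + 5×1 = 9; h[2] = 5×1 + 3×1 = 8; h[3] = 3×1 = 3 → [4, 9, 8, 3] ✓

[1, 1]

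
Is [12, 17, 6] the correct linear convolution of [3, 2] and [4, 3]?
Recompute linear convolution of [3, 2] and [4, 3]: y[0] = 3×4 = 12; y[1] = 3×3 + 2×4 = 17; y[2] = 2×3 = 6 → [12, 17, 6]. Given [12, 17, 6] matches, so answer: Yes

Yes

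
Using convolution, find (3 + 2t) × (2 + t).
Ascending coefficients: a = [3, 2], b = [2, 1]. c[0] = 3×2 = 6; c[1] = 3×1 + 2×2 = 7; c[2] = 2×1 = 2. Result coefficients: [6, 7, 2] → 6 + 7t + 2t^2

6 + 7t + 2t^2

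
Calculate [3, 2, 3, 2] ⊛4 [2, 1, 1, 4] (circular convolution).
Use y[k] = Σ_j s[j]·t[(k-j) mod 4]. y[0] = 3×2 + 2×4 + 3×1 + 2×1 = 19; y[1] = 3×1 + 2×2 + 3×4 + 2×1 = 21; y[2] = 3×1 + 2×1 + 3×2 + 2×4 = 19; y[3] = 3×4 + 2×1 + 3×1 + 2×2 = 21. Result: [19, 21, 19, 21]

[19, 21, 19, 21]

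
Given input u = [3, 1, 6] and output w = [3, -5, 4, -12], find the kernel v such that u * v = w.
Output length 4 = len(u) + len(v) - 1 ⇒ len(v) = 2. Solve v forward using v[k] = (w[k] - Σ_{i≥1} u[i]·v[k-i]) / u[0]: v[0] = w[0] / u[0] = 3 / 3 = 1; v[1] = (w[1] - 1×1) / u[0] = (-5 - 1×1) / 3 = -2. So v = [1, -2]. Forward-check [3, 1, 6] * [1, -2]: w[0] = 3×1 = 3; w[1] = 3×-2 + 1×1 = -5; w[2] = 1×-2 + 6×1 = 4; w[3] = 6×-2 = -12 → [3, -5, 4, -12] ✓

[1, -2]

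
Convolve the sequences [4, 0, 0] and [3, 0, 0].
y[0] = 4×3 = 12; y[1] = 4×0 + 0×3 = 0; y[2] = 4×0 + 0×0 + 0×3 = 0; y[3] = 0×0 + 0×0 = 0; y[4] = 0×0 = 0

[12, 0, 0, 0, 0]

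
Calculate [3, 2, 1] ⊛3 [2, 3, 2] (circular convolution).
Use y[k] = Σ_j s[j]·t[(k-j) mod 3]. y[0] = 3×2 + 2×2 + 1×3 = 13; y[1] = 3×3 + 2×2 + 1×2 = 15; y[2] = 3×2 + 2×3 + 1×2 = 14. Result: [13, 15, 14]

[13, 15, 14]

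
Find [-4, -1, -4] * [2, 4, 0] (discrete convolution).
y[0] = -4×2 = -8; y[1] = -4×4 + -1×2 = -18; y[2] = -4×0 + -1×4 + -4×2 = -12; y[3] = -1×0 + -4×4 = -16; y[4] = -4×0 = 0

[-8, -18, -12, -16, 0]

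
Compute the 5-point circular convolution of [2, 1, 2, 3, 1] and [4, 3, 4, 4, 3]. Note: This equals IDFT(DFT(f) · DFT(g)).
Either evaluate y[k] = Σ_j f[j]·g[(k-j) mod 5] directly, or use IDFT(DFT(f) · DFT(g)). y[0] = 2×4 + 1×3 + 2×4 + 3×4 + 1×3 = 34; y[1] = 2×3 + 1×4 + 2×3 + 3×4 + 1×4 = 32; y[2] = 2×4 + 1×3 + 2×4 + 3×3 + 1×4 = 32; y[3] = 2×4 + 1×4 + 2×3 + 3×4 + 1×3 = 33; y[4] = 2×3 + 1×4 + 2×4 + 3×3 + 1×4 = 31. Result: [34, 32, 32, 33, 31]

[34, 32, 32, 33, 31]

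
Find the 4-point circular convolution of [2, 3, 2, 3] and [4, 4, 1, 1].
Use y[k] = Σ_j u[j]·v[(k-j) mod 4]. y[0] = 2×4 + 3×1 + 2×1 + 3×4 = 25; y[1] = 2×4 + 3×4 + 2×1 + 3×1 = 25; y[2] = 2×1 + 3×4 + 2×4 + 3×1 = 25; y[3] = 2×1 + 3×1 + 2×4 + 3×4 = 25. Result: [25, 25, 25, 25]

[25, 25, 25, 25]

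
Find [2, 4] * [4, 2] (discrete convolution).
y[0] = 2×4 = 8; y[1] = 2×2 + 4×4 = 20; y[2] = 4×2 = 8

[8, 20, 8]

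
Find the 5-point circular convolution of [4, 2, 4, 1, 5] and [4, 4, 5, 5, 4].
Use y[k] = Σ_j a[j]·b[(k-j) mod 5]. y[0] = 4×4 + 2×4 + 4×5 + 1×5 + 5×4 = 69; y[1] = 4×4 + 2×4 + 4×4 + 1×5 + 5×5 = 70; y[2] = 4×5 + 2×4 + 4×4 + 1×4 + 5×5 = 73; y[3] = 4×5 + 2×5 + 4×4 + 1×4 + 5×4 = 70; y[4] = 4×4 + 2×5 + 4×5 + 1×4 + 5×4 = 70. Result: [69, 70, 73, 70, 70]

[69, 70, 73, 70, 70]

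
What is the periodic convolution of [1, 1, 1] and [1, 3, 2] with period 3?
Use y[k] = Σ_j f[j]·g[(k-j) mod 3]. y[0] = 1×1 + 1×2 + 1×3 = 6; y[1] = 1×3 + 1×1 + 1×2 = 6; y[2] = 1×2 + 1×3 + 1×1 = 6. Result: [6, 6, 6]

[6, 6, 6]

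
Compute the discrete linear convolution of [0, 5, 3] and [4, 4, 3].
y[0] = 0×4 = 0; y[1] = 0×4 + 5×4 = 20; y[2] = 0×3 + 5×4 + 3×4 = 32; y[3] = 5×3 + 3×4 = 27; y[4] = 3×3 = 9

[0, 20, 32, 27, 9]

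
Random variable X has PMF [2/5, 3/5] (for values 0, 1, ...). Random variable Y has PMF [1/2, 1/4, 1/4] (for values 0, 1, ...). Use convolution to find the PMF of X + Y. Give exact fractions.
P(X+Y=k) = Σ_i P(X=i)·P(Y=k-i) — a convolution of [2/5, 3/5] and [1/2, 1/4, 1/4]. P(X+Y=0) = (2/5)×(1/2) = 1/5; P(X+Y=1) = (2/5)×(1/4) + (3/5)×(1/2) = 1/10 + 3/10 = 2/5; P(X+Y=2) = (2/5)×(1/4) + (3/5)×(1/4) = 1/10 + 3/20 = 1/4; P(X+Y=3) = (3/5)×(1/4) = 3/20. PMF: [1/5, 2/5, 1/4, 3/20] (sums to 1 ✓)

[1/5, 2/5, 1/4, 3/20]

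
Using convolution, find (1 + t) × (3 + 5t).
Ascending coefficients: a = [1, 1], b = [3, 5]. c[0] = 1×3 = 3; c[1] = 1×5 + 1×3 = 8; c[2] = 1×5 = 5. Result coefficients: [3, 8, 5] → 3 + 8t + 5t^2

3 + 8t + 5t^2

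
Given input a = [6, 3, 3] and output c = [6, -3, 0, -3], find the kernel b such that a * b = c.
Output length 4 = len(a) + len(b) - 1 ⇒ len(b) = 2. Solve b forward using b[k] = (c[k] - Σ_{i≥1} a[i]·b[k-i]) / a[0]: b[0] = c[0] / a[0] = 6 / 6 = 1; b[1] = (c[1] - 3×1) / a[0] = (-3 - 3×1) / 6 = -1. So b = [1, -1]. Forward-check [6, 3, 3] * [1, -1]: c[0] = 6×1 = 6; c[1] = 6×-1 + 3×1 = -3; c[2] = 3×-1 + 3×1 = 0; c[3] = 3×-1 = -3 → [6, -3, 0, -3] ✓

[1, -1]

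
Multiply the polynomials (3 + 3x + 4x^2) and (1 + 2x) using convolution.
Ascending coefficients: a = [3, 3, 4], b = [1, 2]. c[0] = 3×1 = 3; c[1] = 3×2 + 3×1 = 9; c[2] = 3×2 + 4×1 = 10; c[3] = 4×2 = 8. Result coefficients: [3, 9, 10, 8] → 3 + 9x + 10x^2 + 8x^3

3 + 9x + 10x^2 + 8x^3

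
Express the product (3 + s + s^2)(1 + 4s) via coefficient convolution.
Ascending coefficients: a = [3, 1, 1], b = [1, 4]. c[0] = 3×1 = 3; c[1] = 3×4 + 1×1 = 13; c[2] = 1×4 + 1×1 = 5; c[3] = 1×4 = 4. Result coefficients: [3, 13, 5, 4] → 3 + 13s + 5s^2 + 4s^3

3 + 13s + 5s^2 + 4s^3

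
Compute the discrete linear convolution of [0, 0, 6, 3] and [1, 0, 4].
y[0] = 0×1 = 0; y[1] = 0×0 + 0×1 = 0; y[2] = 0×4 + 0×0 + 6×1 = 6; y[3] = 0×4 + 6×0 + 3×1 = 3; y[4] = 6×4 + 3×0 = 24; y[5] = 3×4 = 12

[0, 0, 6, 3, 24, 12]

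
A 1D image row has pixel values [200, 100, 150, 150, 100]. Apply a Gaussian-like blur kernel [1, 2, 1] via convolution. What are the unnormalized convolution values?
Convolve image row [200, 100, 150, 150, 100] with kernel [1, 2, 1]: y[0] = 200×1 = 200; y[1] = 200×2 + 100×1 = 500; y[2] = 200×1 + 100×2 + 150×1 = 550; y[3] = 100×1 + 150×2 + 150×1 = 550; y[4] = 150×1 + 150×2 + 100×1 = 550; y[5] = 150×1 + 100×2 = 350; y[6] = 100×1 = 100 → [200, 500, 550, 550, 550, 350, 100]. Normalization factor = sum(kernel) = 4.

[200, 500, 550, 550, 550, 350, 100]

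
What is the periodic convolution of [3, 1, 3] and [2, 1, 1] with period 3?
Use y[k] = Σ_j s[j]·t[(k-j) mod 3]. y[0] = 3×2 + 1×1 + 3×1 = 10; y[1] = 3×1 + 1×2 + 3×1 = 8; y[2] = 3×1 + 1×1 + 3×2 = 10. Result: [10, 8, 10]

[10, 8, 10]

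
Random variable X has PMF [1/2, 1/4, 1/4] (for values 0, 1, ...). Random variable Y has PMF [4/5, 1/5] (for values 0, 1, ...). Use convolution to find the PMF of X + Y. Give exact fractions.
P(X+Y=k) = Σ_i P(X=i)·P(Y=k-i) — a convolution of [1/2, 1/4, 1/4] and [4/5, 1/5]. P(X+Y=0) = (1/2)×(4/5) = 2/5; P(X+Y=1) = (1/2)×(1/5) + (1/4)×(4/5) = 1/10 + 1/5 = 3/10; P(X+Y=2) = (1/4)×(1/5) + (1/4)×(4/5) = 1/20 + 1/5 = 1/4; P(X+Y=3) = (1/4)×(1/5) = 1/20. PMF: [2/5, 3/10, 1/4, 1/20] (sums to 1 ✓)

[2/5, 3/10, 1/4, 1/20]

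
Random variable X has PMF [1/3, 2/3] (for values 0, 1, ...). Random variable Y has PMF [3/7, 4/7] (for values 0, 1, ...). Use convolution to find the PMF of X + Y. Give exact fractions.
P(X+Y=k) = Σ_i P(X=i)·P(Y=k-i) — a convolution of [1/3, 2/3] and [3/7, 4/7]. P(X+Y=0) = (1/3)×(3/7) = 1/7; P(X+Y=1) = (1/3)×(4/7) + (2/3)×(3/7) = 4/21 + 2/7 = 10/21; P(X+Y=2) = (2/3)×(4/7) = 8/21. PMF: [1/7, 10/21, 8/21] (sums to 1 ✓)

[1/7, 10/21, 8/21]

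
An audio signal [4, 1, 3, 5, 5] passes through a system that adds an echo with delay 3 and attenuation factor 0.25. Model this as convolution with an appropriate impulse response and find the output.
Direct-path + delayed-attenuated-path model → impulse response h = [1, 0, 0, 0.25] (1 at lag 0, 0.25 at lag 3). Output y[n] = x[n] + 0.25·x[n - 3] (with x[n] = 0 outside 0..4): y[0] = 4 + 0.25×0 = 4; y[1] = 1 + 0.25×0 = 1; y[2] = 3 + 0.25×0 = 3; y[3] = 5 + 0.25×4 = 6.0; y[4] = 5 + 0.25×1 = 5.25; y[5] = 0 + 0.25×3 = 0.75; y[6] = 0 + 0.25×5 = 1.25; y[7] = 0 + 0.25×5 = 1.25. So y = [4, 1, 3, 6.0, 5.25, 0.75, 1.25, 1.25]

[4, 1, 3, 6.0, 5.25, 0.75, 1.25, 1.25]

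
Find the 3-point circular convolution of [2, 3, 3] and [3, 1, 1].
Use y[k] = Σ_j x[j]·h[(k-j) mod 3]. y[0] = 2×3 + 3×1 + 3×1 = 12; y[1] = 2×1 + 3×3 + 3×1 = 14; y[2] = 2×1 + 3×1 + 3×3 = 14. Result: [12, 14, 14]

[12, 14, 14]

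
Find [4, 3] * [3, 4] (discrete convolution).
y[0] = 4×3 = 12; y[1] = 4×4 + 3×3 = 25; y[2] = 3×4 = 12

[12, 25, 12]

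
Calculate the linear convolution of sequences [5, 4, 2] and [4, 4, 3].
y[0] = 5×4 = 20; y[1] = 5×4 + 4×4 = 36; y[2] = 5×3 + 4×4 + 2×4 = 39; y[3] = 4×3 + 2×4 = 20; y[4] = 2×3 = 6

[20, 36, 39, 20, 6]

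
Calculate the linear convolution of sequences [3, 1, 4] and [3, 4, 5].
y[0] = 3×3 = 9; y[1] = 3×4 + 1×3 = 15; y[2] = 3×5 + 1×4 + 4×3 = 31; y[3] = 1×5 + 4×4 = 21; y[4] = 4×5 = 20

[9, 15, 31, 21, 20]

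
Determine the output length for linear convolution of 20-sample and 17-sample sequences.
Linear/full convolution length: m + n - 1 = 20 + 17 - 1 = 36

36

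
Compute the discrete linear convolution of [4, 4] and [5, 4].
y[0] = 4×5 = 20; y[1] = 4×4 + 4×5 = 36; y[2] = 4×4 = 16

[20, 36, 16]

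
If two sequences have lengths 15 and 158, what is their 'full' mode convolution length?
Linear/full convolution length: m + n - 1 = 15 + 158 - 1 = 172

172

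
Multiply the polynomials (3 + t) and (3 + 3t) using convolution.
Ascending coefficients: a = [3, 1], b = [3, 3]. c[0] = 3×3 = 9; c[1] = 3×3 + 1×3 = 12; c[2] = 1×3 = 3. Result coefficients: [9, 12, 3] → 9 + 12t + 3t^2

9 + 12t + 3t^2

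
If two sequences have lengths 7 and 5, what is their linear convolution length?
Linear/full convolution length: m + n - 1 = 7 + 5 - 1 = 11

11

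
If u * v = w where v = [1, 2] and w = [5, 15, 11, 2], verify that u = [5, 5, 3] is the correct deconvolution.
Forward-compute [5, 5, 3] * [1, 2]: w[0] = 5×1 = 5; w[1] = 5×2 + 5×1 = 15; w[2] = 5×2 + 3×1 = 13; w[3] = 3×2 = 6 → [5, 15, 13, 6]. Does not match given w = [5, 15, 11, 2].

Not verified. [5, 5, 3] * [1, 2] = [5, 15, 13, 6], which differs from [5, 15, 11, 2] at index 2.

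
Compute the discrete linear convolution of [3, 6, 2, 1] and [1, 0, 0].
y[0] = 3×1 = 3; y[1] = 3×0 + 6×1 = 6; y[2] = 3×0 + 6×0 + 2×1 = 2; y[3] = 6×0 + 2×0 + 1×1 = 1; y[4] = 2×0 + 1×0 = 0; y[5] = 1×0 = 0

[3, 6, 2, 1, 0, 0]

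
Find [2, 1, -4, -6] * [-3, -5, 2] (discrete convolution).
y[0] = 2×-3 = -6; y[1] = 2×-5 + 1×-3 = -13; y[2] = 2×2 + 1×-5 + -4×-3 = 11; y[3] = 1×2 + -4×-5 + -6×-3 = 40; y[4] = -4×2 + -6×-5 = 22; y[5] = -6×2 = -12

[-6, -13, 11, 40, 22, -12]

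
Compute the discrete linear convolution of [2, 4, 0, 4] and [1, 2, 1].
y[0] = 2×1 = 2; y[1] = 2×2 + 4×1 = 8; y[2] = 2×1 + 4×2 + 0×1 = 10; y[3] = 4×1 + 0×2 + 4×1 = 8; y[4] = 0×1 + 4×2 = 8; y[5] = 4×1 = 4

[2, 8, 10, 8, 8, 4]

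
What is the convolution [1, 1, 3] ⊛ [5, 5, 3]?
y[0] = 1×5 = 5; y[1] = 1×5 + 1×5 = 10; y[2] = 1×3 + 1×5 + 3×5 = 23; y[3] = 1×3 + 3×5 = 18; y[4] = 3×3 = 9

[5, 10, 23, 18, 9]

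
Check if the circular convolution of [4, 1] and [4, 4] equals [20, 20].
Recompute circular convolution of [4, 1] and [4, 4]: y[0] = 4×4 + 1×4 = 20; y[1] = 4×4 + 1×4 = 20 → [20, 20]. Given [20, 20] matches, so answer: Yes

Yes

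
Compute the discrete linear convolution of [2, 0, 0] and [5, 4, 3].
y[0] = 2×5 = 10; y[1] = 2×4 + 0×5 = 8; y[2] = 2×3 + 0×4 + 0×5 = 6; y[3] = 0×3 + 0×4 = 0; y[4] = 0×3 = 0

[10, 8, 6, 0, 0]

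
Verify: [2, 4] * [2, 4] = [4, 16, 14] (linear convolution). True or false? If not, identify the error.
Recompute linear convolution of [2, 4] and [2, 4]: y[0] = 2×2 = 4; y[1] = 2×4 + 4×2 = 16; y[2] = 4×4 = 16 → [4, 16, 16]. Compare to given [4, 16, 14]: they differ at index 2: given 14, correct 16, so answer: No

No. Error at index 2: given 14, correct 16.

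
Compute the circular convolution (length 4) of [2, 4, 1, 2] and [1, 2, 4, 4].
Use y[k] = Σ_j s[j]·t[(k-j) mod 4]. y[0] = 2×1 + 4×4 + 1×4 + 2×2 = 26; y[1] = 2×2 + 4×1 + 1×4 + 2×4 = 20; y[2] = 2×4 + 4×2 + 1×1 + 2×4 = 25; y[3] = 2×4 + 4×4 + 1×2 + 2×1 = 28. Result: [26, 20, 25, 28]

[26, 20, 25, 28]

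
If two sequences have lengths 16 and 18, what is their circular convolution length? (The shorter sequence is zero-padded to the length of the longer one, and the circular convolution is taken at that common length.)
Circular convolution (zero-padding the shorter input) has length max(m, n) = max(16, 18) = 18

18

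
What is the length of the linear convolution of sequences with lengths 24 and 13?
Linear/full convolution length: m + n - 1 = 24 + 13 - 1 = 36

36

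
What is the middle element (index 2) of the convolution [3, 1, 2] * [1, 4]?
Use y[k] = Σ_i a[i]·b[k-i] at k=2. y[2] = 1×4 + 2×1 = 6

6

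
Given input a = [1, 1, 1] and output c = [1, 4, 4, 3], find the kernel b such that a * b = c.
Output length 4 = len(a) + len(b) - 1 ⇒ len(b) = 2. Solve b forward using b[k] = (c[k] - Σ_{i≥1} a[i]·b[k-i]) / a[0]: b[0] = c[0] / a[0] = 1 / 1 = 1; b[1] = (c[1] - 1×1) / a[0] = (4 - 1×1) / 1 = 3. So b = [1, 3]. Forward-check [1, 1, 1] * [1, 3]: c[0] = 1×1 = 1; c[1] = 1×3 + 1×1 = 4; c[2] = 1×3 + 1×1 = 4; c[3] = 1×3 = 3 → [1, 4, 4, 3] ✓

[1, 3]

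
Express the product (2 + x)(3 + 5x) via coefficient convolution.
Ascending coefficients: a = [2, 1], b = [3, 5]. c[0] = 2×3 = 6; c[1] = 2×5 + 1×3 = 13; c[2] = 1×5 = 5. Result coefficients: [6, 13, 5] → 6 + 13x + 5x^2

6 + 13x + 5x^2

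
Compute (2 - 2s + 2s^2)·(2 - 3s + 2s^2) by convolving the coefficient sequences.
Ascending coefficients: a = [2, -2, 2], b = [2, -3, 2]. c[0] = 2×2 = 4; c[1] = 2×-3 + -2×2 = -10; c[2] = 2×2 + -2×-3 + 2×2 = 14; c[3] = -2×2 + 2×-3 = -10; c[4] = 2×2 = 4. Result coefficients: [4, -10, 14, -10, 4] → 4 - 10s + 14s^2 - 10s^3 + 4s^4

4 - 10s + 14s^2 - 10s^3 + 4s^4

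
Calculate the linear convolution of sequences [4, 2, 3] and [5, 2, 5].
y[0] = 4×5 = 20; y[1] = 4×2 + 2×5 = 18; y[2] = 4×5 + 2×2 + 3×5 = 39; y[3] = 2×5 + 3×2 = 16; y[4] = 3×5 = 15

[20, 18, 39, 16, 15]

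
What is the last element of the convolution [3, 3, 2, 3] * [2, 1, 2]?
Use y[k] = Σ_i a[i]·b[k-i] at k=5. y[5] = 3×2 = 6

6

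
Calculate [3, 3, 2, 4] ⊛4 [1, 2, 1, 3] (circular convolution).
Use y[k] = Σ_j f[j]·g[(k-j) mod 4]. y[0] = 3×1 + 3×3 + 2×1 + 4×2 = 22; y[1] = 3×2 + 3×1 + 2×3 + 4×1 = 19; y[2] = 3×1 + 3×2 + 2×1 + 4×3 = 23; y[3] = 3×3 + 3×1 + 2×2 + 4×1 = 20. Result: [22, 19, 23, 20]

[22, 19, 23, 20]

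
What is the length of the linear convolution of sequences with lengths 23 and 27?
Linear/full convolution length: m + n - 1 = 23 + 27 - 1 = 49

49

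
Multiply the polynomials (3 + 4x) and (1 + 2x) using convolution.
Ascending coefficients: a = [3, 4], b = [1, 2]. c[0] = 3×1 = 3; c[1] = 3×2 + 4×1 = 10; c[2] = 4×2 = 8. Result coefficients: [3, 10, 8] → 3 + 10x + 8x^2

3 + 10x + 8x^2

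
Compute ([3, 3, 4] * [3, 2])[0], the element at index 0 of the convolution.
Use y[k] = Σ_i a[i]·b[k-i] at k=0. y[0] = 3×3 = 9

9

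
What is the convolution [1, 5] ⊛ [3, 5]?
y[0] = 1×3 = 3; y[1] = 1×5 + 5×3 = 20; y[2] = 5×5 = 25

[3, 20, 25]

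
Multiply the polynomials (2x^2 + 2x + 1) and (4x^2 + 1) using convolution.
Ascending coefficients: a = [1, 2, 2], b = [1, 0, 4]. c[0] = 1×1 = 1; c[1] = 1×0 + 2×1 = 2; c[2] = 1×4 + 2×0 + 2×1 = 6; c[3] = 2×4 + 2×0 = 8; c[4] = 2×4 = 8. Result coefficients: [1, 2, 6, 8, 8] → 8x^4 + 8x^3 + 6x^2 + 2x + 1

8x^4 + 8x^3 + 6x^2 + 2x + 1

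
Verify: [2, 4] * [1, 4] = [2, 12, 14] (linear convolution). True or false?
Recompute linear convolution of [2, 4] and [1, 4]: y[0] = 2×1 = 2; y[1] = 2×4 + 4×1 = 12; y[2] = 4×4 = 16 → [2, 12, 16]. Compare to given [2, 12, 14]: they differ at index 2: given 14, correct 16, so answer: No

No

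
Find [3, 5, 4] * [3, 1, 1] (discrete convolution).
y[0] = 3×3 = 9; y[1] = 3×1 + 5×3 = 18; y[2] = 3×1 + 5×1 + 4×3 = 20; y[3] = 5×1 + 4×1 = 9; y[4] = 4×1 = 4

[9, 18, 20, 9, 4]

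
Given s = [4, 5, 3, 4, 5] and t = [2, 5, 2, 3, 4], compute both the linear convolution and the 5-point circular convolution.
Linear: y_lin[0] = 4×2 = 8; y_lin[1] = 4×5 + 5×2 = 30; y_lin[2] = 4×2 + 5×5 + 3×2 = 39; y_lin[3] = 4×3 + 5×2 + 3×5 + 4×2 = 45; y_lin[4] = 4×4 + 5×3 + 3×2 + 4×5 + 5×2 = 67; y_lin[5] = 5×4 + 3×3 + 4×2 + 5×5 = 62; y_lin[6] = 3×4 + 4×3 + 5×2 = 34; y_lin[7] = 4×4 + 5×3 = 31; y_lin[8] = 5×4 = 20 → [8, 30, 39, 45, 67, 62, 34, 31, 20]. Circular (length 5): y[0] = 4×2 + 5×4 + 3×3 + 4×2 + 5×5 = 70; y[1] = 4×5 + 5×2 + 3×4 + 4×3 + 5×2 = 64; y[2] = 4×2 + 5×5 + 3×2 + 4×4 + 5×3 = 70; y[3] = 4×3 + 5×2 + 3×5 + 4×2 + 5×4 = 65; y[4] = 4×4 + 5×3 + 3×2 + 4×5 + 5×2 = 67 → [70, 64, 70, 65, 67]

Linear: [8, 30, 39, 45, 67, 62, 34, 31, 20], Circular: [70, 64, 70, 65, 67]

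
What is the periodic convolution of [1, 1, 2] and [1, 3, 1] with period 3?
Use y[k] = Σ_j s[j]·t[(k-j) mod 3]. y[0] = 1×1 + 1×1 + 2×3 = 8; y[1] = 1×3 + 1×1 + 2×1 = 6; y[2] = 1×1 + 1×3 + 2×1 = 6. Result: [8, 6, 6]

[8, 6, 6]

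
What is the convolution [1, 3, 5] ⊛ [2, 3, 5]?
y[0] = 1×2 = 2; y[1] = 1×3 + 3×2 = 9; y[2] = 1×5 + 3×3 + 5×2 = 24; y[3] = 3×5 + 5×3 = 30; y[4] = 5×5 = 25

[2, 9, 24, 30, 25]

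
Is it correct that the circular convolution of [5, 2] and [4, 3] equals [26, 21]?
Recompute circular convolution of [5, 2] and [4, 3]: y[0] = 5×4 + 2×3 = 26; y[1] = 5×3 + 2×4 = 23 → [26, 23]. Compare to given [26, 21]: they differ at index 1: given 21, correct 23, so answer: No

No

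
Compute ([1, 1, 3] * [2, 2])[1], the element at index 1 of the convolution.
Use y[k] = Σ_i a[i]·b[k-i] at k=1. y[1] = 1×2 + 1×2 = 4

4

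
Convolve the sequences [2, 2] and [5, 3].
y[0] = 2×5 = 10; y[1] = 2×3 + 2×5 = 16; y[2] = 2×3 = 6

[10, 16, 6]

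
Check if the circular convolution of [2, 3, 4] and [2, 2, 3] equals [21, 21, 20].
Recompute circular convolution of [2, 3, 4] and [2, 2, 3]: y[0] = 2×2 + 3×3 + 4×2 = 21; y[1] = 2×2 + 3×2 + 4×3 = 22; y[2] = 2×3 + 3×2 + 4×2 = 20 → [21, 22, 20]. Compare to given [21, 21, 20]: they differ at index 1: given 21, correct 22, so answer: No

No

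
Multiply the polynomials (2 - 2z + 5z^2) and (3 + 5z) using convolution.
Ascending coefficients: a = [2, -2, 5], b = [3, 5]. c[0] = 2×3 = 6; c[1] = 2×5 + -2×3 = 4; c[2] = -2×5 + 5×3 = 5; c[3] = 5×5 = 25. Result coefficients: [6, 4, 5, 25] → 6 + 4z + 5z^2 + 25z^3

6 + 4z + 5z^2 + 25z^3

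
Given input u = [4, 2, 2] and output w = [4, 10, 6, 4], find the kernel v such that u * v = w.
Output length 4 = len(u) + len(v) - 1 ⇒ len(v) = 2. Solve v forward using v[k] = (w[k] - Σ_{i≥1} u[i]·v[k-i]) / u[0]: v[0] = w[0] / u[0] = 4 / 4 = 1; v[1] = (w[1] - 2×1) / u[0] = (10 - 2×1) / 4 = 2. So v = [1, 2]. Forward-check [4, 2, 2] * [1, 2]: w[0] = 4×1 = 4; w[1] = 4×2 + 2×1 = 10; w[2] = 2×2 + 2×1 = 6; w[3] = 2×2 = 4 → [4, 10, 6, 4] ✓

[1, 2]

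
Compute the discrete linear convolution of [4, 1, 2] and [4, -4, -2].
y[0] = 4×4 = 16; y[1] = 4×-4 + 1×4 = -12; y[2] = 4×-2 + 1×-4 + 2×4 = -4; y[3] = 1×-2 + 2×-4 = -10; y[4] = 2×-2 = -4

[16, -12, -4, -10, -4]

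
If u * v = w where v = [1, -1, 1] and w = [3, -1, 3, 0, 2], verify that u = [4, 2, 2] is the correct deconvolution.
Forward-compute [4, 2, 2] * [1, -1, 1]: w[0] = 4×1 = 4; w[1] = 4×-1 + 2×1 = -2; w[2] = 4×1 + 2×-1 + 2×1 = 4; w[3] = 2×1 + 2×-1 = 0; w[4] = 2×1 = 2 → [4, -2, 4, 0, 2]. Does not match given w = [3, -1, 3, 0, 2].

Not verified. [4, 2, 2] * [1, -1, 1] = [4, -2, 4, 0, 2], which differs from [3, -1, 3, 0, 2] at index 0.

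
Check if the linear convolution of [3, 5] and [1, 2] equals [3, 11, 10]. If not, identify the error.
Recompute linear convolution of [3, 5] and [1, 2]: y[0] = 3×1 = 3; y[1] = 3×2 + 5×1 = 11; y[2] = 5×2 = 10 → [3, 11, 10]. Given [3, 11, 10] matches, so answer: Yes

Yes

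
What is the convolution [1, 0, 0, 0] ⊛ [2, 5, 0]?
y[0] = 1×2 = 2; y[1] = 1×5 + 0×2 = 5; y[2] = 1×0 + 0×5 + 0×2 = 0; y[3] = 0×0 + 0×5 + 0×2 = 0; y[4] = 0×0 + 0×5 = 0; y[5] = 0×0 = 0

[2, 5, 0, 0, 0, 0]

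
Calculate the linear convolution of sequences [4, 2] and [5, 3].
y[0] = 4×5 = 20; y[1] = 4×3 + 2×5 = 22; y[2] = 2×3 = 6

[20, 22, 6]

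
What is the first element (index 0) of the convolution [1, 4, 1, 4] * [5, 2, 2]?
Use y[k] = Σ_i a[i]·b[k-i] at k=0. y[0] = 1×5 = 5

5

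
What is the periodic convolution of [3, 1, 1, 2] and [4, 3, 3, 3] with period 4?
Use y[k] = Σ_j s[j]·t[(k-j) mod 4]. y[0] = 3×4 + 1×3 + 1×3 + 2×3 = 24; y[1] = 3×3 + 1×4 + 1×3 + 2×3 = 22; y[2] = 3×3 + 1×3 + 1×4 + 2×3 = 22; y[3] = 3×3 + 1×3 + 1×3 + 2×4 = 23. Result: [24, 22, 22, 23]

[24, 22, 22, 23]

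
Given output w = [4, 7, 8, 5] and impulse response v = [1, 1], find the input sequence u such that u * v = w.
Deconvolve w=[4, 7, 8, 5] by v=[1, 1]. Since v[0]=1, solve forward: u[0] = w[0] / 1 = 4; u[1] = (w[1] - 4×1) / 1 = 3; u[2] = (w[2] - 3×1) / 1 = 5. So u = [4, 3, 5]. Check by forward convolution: w[0] = 4×1 = 4; w[1] = 4×1 + 3×1 = 7; w[2] = 3×1 + 5×1 = 8; w[3] = 5×1 = 5

[4, 3, 5]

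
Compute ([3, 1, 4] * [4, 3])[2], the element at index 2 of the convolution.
Use y[k] = Σ_i a[i]·b[k-i] at k=2. y[2] = 1×3 + 4×4 = 19

19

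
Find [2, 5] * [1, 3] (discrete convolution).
y[0] = 2×1 = 2; y[1] = 2×3 + 5×1 = 11; y[2] = 5×3 = 15

[2, 11, 15]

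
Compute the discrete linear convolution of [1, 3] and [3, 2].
y[0] = 1×3 = 3; y[1] = 1×2 + 3×3 = 11; y[2] = 3×2 = 6

[3, 11, 6]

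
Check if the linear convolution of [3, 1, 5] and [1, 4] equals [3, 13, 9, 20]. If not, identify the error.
Recompute linear convolution of [3, 1, 5] and [1, 4]: y[0] = 3×1 = 3; y[1] = 3×4 + 1×1 = 13; y[2] = 1×4 + 5×1 = 9; y[3] = 5×4 = 20 → [3, 13, 9, 20]. Given [3, 13, 9, 20] matches, so answer: Yes

Yes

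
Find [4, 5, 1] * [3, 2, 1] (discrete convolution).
y[0] = 4×3 = 12; y[1] = 4×2 + 5×3 = 23; y[2] = 4×1 + 5×2 + 1×3 = 17; y[3] = 5×1 + 1×2 = 7; y[4] = 1×1 = 1

[12, 23, 17, 7, 1]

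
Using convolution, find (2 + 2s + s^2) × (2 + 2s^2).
Ascending coefficients: a = [2, 2, 1], b = [2, 0, 2]. c[0] = 2×2 = 4; c[1] = 2×0 + 2×2 = 4; c[2] = 2×2 + 2×0 + 1×2 = 6; c[3] = 2×2 + 1×0 = 4; c[4] = 1×2 = 2. Result coefficients: [4, 4, 6, 4, 2] → 4 + 4s + 6s^2 + 4s^3 + 2s^4

4 + 4s + 6s^2 + 4s^3 + 2s^4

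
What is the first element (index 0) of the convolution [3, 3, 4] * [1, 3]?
Use y[k] = Σ_i a[i]·b[k-i] at k=0. y[0] = 3×1 = 3

3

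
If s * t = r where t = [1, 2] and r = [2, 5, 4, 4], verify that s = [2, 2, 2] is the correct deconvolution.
Forward-compute [2, 2, 2] * [1, 2]: r[0] = 2×1 = 2; r[1] = 2×2 + 2×1 = 6; r[2] = 2×2 + 2×1 = 6; r[3] = 2×2 = 4 → [2, 6, 6, 4]. Does not match given r = [2, 5, 4, 4].

Not verified. [2, 2, 2] * [1, 2] = [2, 6, 6, 4], which differs from [2, 5, 4, 4] at index 1.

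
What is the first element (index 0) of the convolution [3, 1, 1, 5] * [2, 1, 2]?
Use y[k] = Σ_i a[i]·b[k-i] at k=0. y[0] = 3×2 = 6

6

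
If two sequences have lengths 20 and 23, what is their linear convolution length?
Linear/full convolution length: m + n - 1 = 20 + 23 - 1 = 42

42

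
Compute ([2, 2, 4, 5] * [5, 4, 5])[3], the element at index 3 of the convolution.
Use y[k] = Σ_i a[i]·b[k-i] at k=3. y[3] = 2×5 + 4×4 + 5×5 = 51

51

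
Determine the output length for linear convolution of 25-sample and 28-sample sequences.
Linear/full convolution length: m + n - 1 = 25 + 28 - 1 = 52

52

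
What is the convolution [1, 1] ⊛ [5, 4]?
y[0] = 1×5 = 5; y[1] = 1×4 + 1×5 = 9; y[2] = 1×4 = 4

[5, 9, 4]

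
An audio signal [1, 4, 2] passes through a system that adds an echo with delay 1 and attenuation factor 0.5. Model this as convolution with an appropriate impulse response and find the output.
Direct-path + delayed-attenuated-path model → impulse response h = [1, 0.5] (1 at lag 0, 0.5 at lag 1). Output y[n] = x[n] + 0.5·x[n - 1] (with x[n] = 0 outside 0..2): y[0] = 1 + 0.5×0 = 1; y[1] = 4 + 0.5×1 = 4.5; y[2] = 2 + 0.5×4 = 4.0; y[3] = 0 + 0.5×2 = 1.0. So y = [1, 4.5, 4.0, 1.0]

[1, 4.5, 4.0, 1.0]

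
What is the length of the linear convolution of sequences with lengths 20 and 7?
Linear/full convolution length: m + n - 1 = 20 + 7 - 1 = 26

26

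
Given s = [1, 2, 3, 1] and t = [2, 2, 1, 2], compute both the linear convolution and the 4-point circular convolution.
Linear: y_lin[0] = 1×2 = 2; y_lin[1] = 1×2 + 2×2 = 6; y_lin[2] = 1×1 + 2×2 + 3×2 = 11; y_lin[3] = 1×2 + 2×1 + 3×2 + 1×2 = 12; y_lin[4] = 2×2 + 3×1 + 1×2 = 9; y_lin[5] = 3×2 + 1×1 = 7; y_lin[6] = 1×2 = 2 → [2, 6, 11, 12, 9, 7, 2]. Circular (length 4): y[0] = 1×2 + 2×2 + 3×1 + 1×2 = 11; y[1] = 1×2 + 2×2 + 3×2 + 1×1 = 13; y[2] = 1×1 + 2×2 + 3×2 + 1×2 = 13; y[3] = 1×2 + 2×1 + 3×2 + 1×2 = 12 → [11, 13, 13, 12]

Linear: [2, 6, 11, 12, 9, 7, 2], Circular: [11, 13, 13, 12]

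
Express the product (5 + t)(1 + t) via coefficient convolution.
Ascending coefficients: a = [5, 1], b = [1, 1]. c[0] = 5×1 = 5; c[1] = 5×1 + 1×1 = 6; c[2] = 1×1 = 1. Result coefficients: [5, 6, 1] → 5 + 6t + t^2

5 + 6t + t^2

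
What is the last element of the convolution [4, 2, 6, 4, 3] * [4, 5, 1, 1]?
Use y[k] = Σ_i a[i]·b[k-i] at k=7. y[7] = 3×1 = 3

3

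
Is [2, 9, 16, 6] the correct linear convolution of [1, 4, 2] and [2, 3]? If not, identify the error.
Recompute linear convolution of [1, 4, 2] and [2, 3]: y[0] = 1×2 = 2; y[1] = 1×3 + 4×2 = 11; y[2] = 4×3 + 2×2 = 16; y[3] = 2×3 = 6 → [2, 11, 16, 6]. Compare to given [2, 9, 16, 6]: they differ at index 1: given 9, correct 11, so answer: No

No. Error at index 1: given 9, correct 11.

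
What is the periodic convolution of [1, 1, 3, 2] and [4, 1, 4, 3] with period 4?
Use y[k] = Σ_j s[j]·t[(k-j) mod 4]. y[0] = 1×4 + 1×3 + 3×4 + 2×1 = 21; y[1] = 1×1 + 1×4 + 3×3 + 2×4 = 22; y[2] = 1×4 + 1×1 + 3×4 + 2×3 = 23; y[3] = 1×3 + 1×4 + 3×1 + 2×4 = 18. Result: [21, 22, 23, 18]

[21, 22, 23, 18]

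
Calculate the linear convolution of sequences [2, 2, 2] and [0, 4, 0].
y[0] = 2×0 = 0; y[1] = 2×4 + 2×0 = 8; y[2] = 2×0 + 2×4 + 2×0 = 8; y[3] = 2×0 + 2×4 = 8; y[4] = 2×0 = 0

[0, 8, 8, 8, 0]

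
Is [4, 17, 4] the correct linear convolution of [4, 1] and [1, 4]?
Recompute linear convolution of [4, 1] and [1, 4]: y[0] = 4×1 = 4; y[1] = 4×4 + 1×1 = 17; y[2] = 1×4 = 4 → [4, 17, 4]. Given [4, 17, 4] matches, so answer: Yes

Yes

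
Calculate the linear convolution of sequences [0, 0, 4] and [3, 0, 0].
y[0] = 0×3 = 0; y[1] = 0×0 + 0×3 = 0; y[2] = 0×0 + 0×0 + 4×3 = 12; y[3] = 0×0 + 4×0 = 0; y[4] = 4×0 = 0

[0, 0, 12, 0, 0]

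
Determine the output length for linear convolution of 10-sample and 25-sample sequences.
Linear/full convolution length: m + n - 1 = 10 + 25 - 1 = 34

34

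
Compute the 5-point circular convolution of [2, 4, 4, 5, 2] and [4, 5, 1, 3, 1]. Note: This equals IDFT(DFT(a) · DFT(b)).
Either evaluate y[k] = Σ_j a[j]·b[(k-j) mod 5] directly, or use IDFT(DFT(a) · DFT(b)). y[0] = 2×4 + 4×1 + 4×3 + 5×1 + 2×5 = 39; y[1] = 2×5 + 4×4 + 4×1 + 5×3 + 2×1 = 47; y[2] = 2×1 + 4×5 + 4×4 + 5×1 + 2×3 = 49; y[3] = 2×3 + 4×1 + 4×5 + 5×4 + 2×1 = 52; y[4] = 2×1 + 4×3 + 4×1 + 5×5 + 2×4 = 51. Result: [39, 47, 49, 52, 51]

[39, 47, 49, 52, 51]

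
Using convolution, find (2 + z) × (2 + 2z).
Ascending coefficients: a = [2, 1], b = [2, 2]. c[0] = 2×2 = 4; c[1] = 2×2 + 1×2 = 6; c[2] = 1×2 = 2. Result coefficients: [4, 6, 2] → 4 + 6z + 2z^2

4 + 6z + 2z^2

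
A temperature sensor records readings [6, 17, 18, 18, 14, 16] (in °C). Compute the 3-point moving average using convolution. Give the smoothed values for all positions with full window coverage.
3-point moving average kernel = [1, 1, 1]. Apply in 'valid' mode (full window coverage): avg[0] = (6 + 17 + 18) / 3 = 13.67; avg[1] = (17 + 18 + 18) / 3 = 17.67; avg[2] = (18 + 18 + 14) / 3 = 16.67; avg[3] = (18 + 14 + 16) / 3 = 16.0. Smoothed values: [13.67, 17.67, 16.67, 16.0]

[13.67, 17.67, 16.67, 16.0]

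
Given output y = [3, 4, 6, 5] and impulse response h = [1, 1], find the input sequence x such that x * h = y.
Deconvolve y=[3, 4, 6, 5] by h=[1, 1]. Since h[0]=1, solve forward: x[0] = y[0] / 1 = 3; x[1] = (y[1] - 3×1) / 1 = 1; x[2] = (y[2] - 1×1) / 1 = 5. So x = [3, 1, 5]. Check by forward convolution: y[0] = 3×1 = 3; y[1] = 3×1 + 1×1 = 4; y[2] = 1×1 + 5×1 = 6; y[3] = 5×1 = 5

[3, 1, 5]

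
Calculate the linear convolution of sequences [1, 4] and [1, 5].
y[0] = 1×1 = 1; y[1] = 1×5 + 4×1 = 9; y[2] = 4×5 = 20

[1, 9, 20]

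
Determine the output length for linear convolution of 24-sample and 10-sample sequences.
Linear/full convolution length: m + n - 1 = 24 + 10 - 1 = 33

33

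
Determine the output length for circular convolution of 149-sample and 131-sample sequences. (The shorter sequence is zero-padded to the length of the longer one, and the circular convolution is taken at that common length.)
Circular convolution (zero-padding the shorter input) has length max(m, n) = max(149, 131) = 149

149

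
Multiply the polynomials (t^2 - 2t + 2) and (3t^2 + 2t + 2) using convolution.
Ascending coefficients: a = [2, -2, 1], b = [2, 2, 3]. c[0] = 2×2 = 4; c[1] = 2×2 + -2×2 = 0; c[2] = 2×3 + -2×2 + 1×2 = 4; c[3] = -2×3 + 1×2 = -4; c[4] = 1×3 = 3. Result coefficients: [4, 0, 4, -4, 3] → 3t^4 - 4t^3 + 4t^2 + 4

3t^4 - 4t^3 + 4t^2 + 4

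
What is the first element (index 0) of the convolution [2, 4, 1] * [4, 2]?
Use y[k] = Σ_i a[i]·b[k-i] at k=0. y[0] = 2×4 = 8

8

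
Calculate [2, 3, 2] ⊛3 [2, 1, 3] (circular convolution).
Use y[k] = Σ_j u[j]·v[(k-j) mod 3]. y[0] = 2×2 + 3×3 + 2×1 = 15; y[1] = 2×1 + 3×2 + 2×3 = 14; y[2] = 2×3 + 3×1 + 2×2 = 13. Result: [15, 14, 13]

[15, 14, 13]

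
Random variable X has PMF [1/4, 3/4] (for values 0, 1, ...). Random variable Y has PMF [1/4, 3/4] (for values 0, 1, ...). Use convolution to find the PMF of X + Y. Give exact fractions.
P(X+Y=k) = Σ_i P(X=i)·P(Y=k-i) — a convolution of [1/4, 3/4] and [1/4, 3/4]. P(X+Y=0) = (1/4)×(1/4) = 1/16; P(X+Y=1) = (1/4)×(3/4) + (3/4)×(1/4) = 3/16 + 3/16 = 3/8; P(X+Y=2) = (3/4)×(3/4) = 9/16. PMF: [1/16, 3/8, 9/16] (sums to 1 ✓)

[1/16, 3/8, 9/16]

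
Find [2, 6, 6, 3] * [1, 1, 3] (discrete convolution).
y[0] = 2×1 = 2; y[1] = 2×1 + 6×1 = 8; y[2] = 2×3 + 6×1 + 6×1 = 18; y[3] = 6×3 + 6×1 + 3×1 = 27; y[4] = 6×3 + 3×1 = 21; y[5] = 3×3 = 9

[2, 8, 18, 27, 21, 9]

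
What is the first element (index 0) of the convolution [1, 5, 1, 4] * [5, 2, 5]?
Use y[k] = Σ_i a[i]·b[k-i] at k=0. y[0] = 1×5 = 5

5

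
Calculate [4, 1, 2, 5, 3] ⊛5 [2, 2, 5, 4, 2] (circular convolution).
Use y[k] = Σ_j x[j]·h[(k-j) mod 5]. y[0] = 4×2 + 1×2 + 2×4 + 5×5 + 3×2 = 49; y[1] = 4×2 + 1×2 + 2×2 + 5×4 + 3×5 = 49; y[2] = 4×5 + 1×2 + 2×2 + 5×2 + 3×4 = 48; y[3] = 4×4 + 1×5 + 2×2 + 5×2 + 3×2 = 41; y[4] = 4×2 + 1×4 + 2×5 + 5×2 + 3×2 = 38. Result: [49, 49, 48, 41, 38]

[49, 49, 48, 41, 38]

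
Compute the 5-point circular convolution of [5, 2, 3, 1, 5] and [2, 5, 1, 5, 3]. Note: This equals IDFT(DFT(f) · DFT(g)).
Either evaluate y[k] = Σ_j f[j]·g[(k-j) mod 5] directly, or use IDFT(DFT(f) · DFT(g)). y[0] = 5×2 + 2×3 + 3×5 + 1×1 + 5×5 = 57; y[1] = 5×5 + 2×2 + 3×3 + 1×5 + 5×1 = 48; y[2] = 5×1 + 2×5 + 3×2 + 1×3 + 5×5 = 49; y[3] = 5×5 + 2×1 + 3×5 + 1×2 + 5×3 = 59; y[4] = 5×3 + 2×5 + 3×1 + 1×5 + 5×2 = 43. Result: [57, 48, 49, 59, 43]

[57, 48, 49, 59, 43]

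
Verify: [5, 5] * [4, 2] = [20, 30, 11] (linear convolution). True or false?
Recompute linear convolution of [5, 5] and [4, 2]: y[0] = 5×4 = 20; y[1] = 5×2 + 5×4 = 30; y[2] = 5×2 = 10 → [20, 30, 10]. Compare to given [20, 30, 11]: they differ at index 2: given 11, correct 10, so answer: No

No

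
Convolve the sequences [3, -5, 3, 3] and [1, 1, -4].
y[0] = 3×1 = 3; y[1] = 3×1 + -5×1 = -2; y[2] = 3×-4 + -5×1 + 3×1 = -14; y[3] = -5×-4 + 3×1 + 3×1 = 26; y[4] = 3×-4 + 3×1 = -9; y[5] = 3×-4 = -12

[3, -2, -14, 26, -9, -12]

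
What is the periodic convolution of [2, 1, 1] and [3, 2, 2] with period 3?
Use y[k] = Σ_j s[j]·t[(k-j) mod 3]. y[0] = 2×3 + 1×2 + 1×2 = 10; y[1] = 2×2 + 1×3 + 1×2 = 9; y[2] = 2×2 + 1×2 + 1×3 = 9. Result: [10, 9, 9]

[10, 9, 9]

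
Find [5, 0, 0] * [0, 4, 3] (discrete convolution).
y[0] = 5×0 = 0; y[1] = 5×4 + 0×0 = 20; y[2] = 5×3 + 0×4 + 0×0 = 15; y[3] = 0×3 + 0×4 = 0; y[4] = 0×3 = 0

[0, 20, 15, 0, 0]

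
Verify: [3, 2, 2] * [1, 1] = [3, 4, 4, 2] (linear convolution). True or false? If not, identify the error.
Recompute linear convolution of [3, 2, 2] and [1, 1]: y[0] = 3×1 = 3; y[1] = 3×1 + 2×1 = 5; y[2] = 2×1 + 2×1 = 4; y[3] = 2×1 = 2 → [3, 5, 4, 2]. Compare to given [3, 4, 4, 2]: they differ at index 1: given 4, correct 5, so answer: No

No. Error at index 1: given 4, correct 5.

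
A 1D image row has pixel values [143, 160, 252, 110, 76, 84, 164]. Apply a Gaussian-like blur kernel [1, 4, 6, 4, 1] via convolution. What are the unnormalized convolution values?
Convolve image row [143, 160, 252, 110, 76, 84, 164] with kernel [1, 4, 6, 4, 1]: y[0] = 143×1 = 143; y[1] = 143×4 + 160×1 = 732; y[2] = 143×6 + 160×4 + 252×1 = 1750; y[3] = 143×4 + 160×6 + 252×4 + 110×1 = 2650; y[4] = 143×1 + 160×4 + 252×6 + 110×4 + 76×1 = 2811; y[5] = 160×1 + 252×4 + 110×6 + 76×4 + 84×1 = 2216; y[6] = 252×1 + 110×4 + 76×6 + 84×4 + 164×1 = 1648; y[7] = 110×1 + 76×4 + 84×6 + 164×4 = 1574; y[8] = 76×1 + 84×4 + 164×6 = 1396; y[9] = 84×1 + 164×4 = 740; y[10] = 164×1 = 164 → [143, 732, 1750, 2650, 2811, 2216, 1648, 1574, 1396, 740, 164]. Normalization factor = sum(kernel) = 16.

[143, 732, 1750, 2650, 2811, 2216, 1648, 1574, 1396, 740, 164]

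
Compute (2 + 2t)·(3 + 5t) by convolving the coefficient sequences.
Ascending coefficients: a = [2, 2], b = [3, 5]. c[0] = 2×3 = 6; c[1] = 2×5 + 2×3 = 16; c[2] = 2×5 = 10. Result coefficients: [6, 16, 10] → 6 + 16t + 10t^2

6 + 16t + 10t^2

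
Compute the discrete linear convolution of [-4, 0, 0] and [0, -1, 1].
y[0] = -4×0 = 0; y[1] = -4×-1 + 0×0 = 4; y[2] = -4×1 + 0×-1 + 0×0 = -4; y[3] = 0×1 + 0×-1 = 0; y[4] = 0×1 = 0

[0, 4, -4, 0, 0]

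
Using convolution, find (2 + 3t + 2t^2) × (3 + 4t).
Ascending coefficients: a = [2, 3, 2], b = [3, 4]. c[0] = 2×3 = 6; c[1] = 2×4 + 3×3 = 17; c[2] = 3×4 + 2×3 = 18; c[3] = 2×4 = 8. Result coefficients: [6, 17, 18, 8] → 6 + 17t + 18t^2 + 8t^3

6 + 17t + 18t^2 + 8t^3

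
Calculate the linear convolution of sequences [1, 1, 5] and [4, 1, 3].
y[0] = 1×4 = 4; y[1] = 1×1 + 1×4 = 5; y[2] = 1×3 + 1×1 + 5×4 = 24; y[3] = 1×3 + 5×1 = 8; y[4] = 5×3 = 15

[4, 5, 24, 8, 15]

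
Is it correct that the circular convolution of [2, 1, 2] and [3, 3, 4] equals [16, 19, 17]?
Recompute circular convolution of [2, 1, 2] and [3, 3, 4]: y[0] = 2×3 + 1×4 + 2×3 = 16; y[1] = 2×3 + 1×3 + 2×4 = 17; y[2] = 2×4 + 1×3 + 2×3 = 17 → [16, 17, 17]. Compare to given [16, 19, 17]: they differ at index 1: given 19, correct 17, so answer: No

No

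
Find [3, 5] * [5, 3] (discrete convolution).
y[0] = 3×5 = 15; y[1] = 3×3 + 5×5 = 34; y[2] = 5×3 = 15

[15, 34, 15]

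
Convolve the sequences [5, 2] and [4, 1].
y[0] = 5×4 = 20; y[1] = 5×1 + 2×4 = 13; y[2] = 2×1 = 2

[20, 13, 2]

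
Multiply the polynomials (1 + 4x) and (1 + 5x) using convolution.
Ascending coefficients: a = [1, 4], b = [1, 5]. c[0] = 1×1 = 1; c[1] = 1×5 + 4×1 = 9; c[2] = 4×5 = 20. Result coefficients: [1, 9, 20] → 1 + 9x + 20x^2

1 + 9x + 20x^2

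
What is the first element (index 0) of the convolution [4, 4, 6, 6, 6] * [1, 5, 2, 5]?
Use y[k] = Σ_i a[i]·b[k-i] at k=0. y[0] = 4×1 = 4

4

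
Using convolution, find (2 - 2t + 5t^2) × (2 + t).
Ascending coefficients: a = [2, -2, 5], b = [2, 1]. c[0] = 2×2 = 4; c[1] = 2×1 + -2×2 = -2; c[2] = -2×1 + 5×2 = 8; c[3] = 5×1 = 5. Result coefficients: [4, -2, 8, 5] → 4 - 2t + 8t^2 + 5t^3

4 - 2t + 8t^2 + 5t^3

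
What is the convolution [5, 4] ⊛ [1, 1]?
y[0] = 5×1 = 5; y[1] = 5×1 + 4×1 = 9; y[2] = 4×1 = 4

[5, 9, 4]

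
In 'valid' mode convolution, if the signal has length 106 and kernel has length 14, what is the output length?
'Valid' mode counts only positions where the kernel fully overlaps the signal: m - n + 1 = 106 - 14 + 1 = 93

93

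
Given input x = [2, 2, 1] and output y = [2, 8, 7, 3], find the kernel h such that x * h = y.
Output length 4 = len(x) + len(h) - 1 ⇒ len(h) = 2. Solve h forward using h[k] = (y[k] - Σ_{i≥1} x[i]·h[k-i]) / x[0]: h[0] = y[0] / x[0] = 2 / 2 = 1; h[1] = (y[1] - 2×1) / x[0] = (8 - 2×1) / 2 = 3. So h = [1, 3]. Forward-check [2, 2, 1] * [1, 3]: y[0] = 2×1 = 2; y[1] = 2×3 + 2×1 = 8; y[2] = 2×3 + 1×1 = 7; y[3] = 1×3 = 3 → [2, 8, 7, 3] ✓

[1, 3]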